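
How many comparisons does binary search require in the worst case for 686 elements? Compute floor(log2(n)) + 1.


Binary search halves the search space each step.
Maximum comparisons = floor(log2(686)) + 1
log2(686) = 9.4221
floor(log2(686)) = 9, so 9 + 1 = 10
Final answer: 10


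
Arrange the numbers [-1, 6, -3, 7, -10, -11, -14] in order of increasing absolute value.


Compute absolute values:
  |-1| = 1
  |6| = 6
  |-3| = 3
  |7| = 7
  |-10| = 10
  |-11| = 11
  |-14| = 14
Absolute values in increasing order: 1 < 3 < 6 < 7 < 10 < 11 < 14
Listing the original numbers in that order gives the answer.
Final answer: [-1, -3, 6, 7, -10, -11, -14]


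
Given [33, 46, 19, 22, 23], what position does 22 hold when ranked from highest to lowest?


Sort descending: [46, 33, 23, 22, 19]
Find 22 in the sorted list.
22 is at position 4.
Final answer: 4


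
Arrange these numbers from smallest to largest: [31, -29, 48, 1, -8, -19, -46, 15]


Original list: [31, -29, 48, 1, -8, -19, -46, 15]
Repeatedly take the smallest remaining element:
  Remaining [31, -29, 48, 1, -8, -19, -46, 15] -> smallest is -46
  Remaining [31, -29, 48, 1, -8, -19, 15] -> smallest is -29
  Remaining [31, 48, 1, -8, -19, 15] -> smallest is -19
  Remaining [31, 48, 1, -8, 15] -> smallest is -8
  Remaining [31, 48, 1, 15] -> smallest is 1
  Remaining [31, 48, 15] -> smallest is 15
  Remaining [31, 48] -> smallest is 31
  Remaining [48] -> smallest is 48
Collecting the picks in order gives the sorted list.
Final answer: [-46, -29, -19, -8, 1, 15, 31, 48]


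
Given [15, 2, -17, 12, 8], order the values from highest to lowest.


Original list: [15, 2, -17, 12, 8]
Repeatedly take the largest remaining element:
  Remaining [15, 2, -17, 12, 8] -> largest is 15
  Remaining [2, -17, 12, 8] -> largest is 12
  Remaining [2, -17, 8] -> largest is 8
  Remaining [2, -17] -> largest is 2
  Remaining [-17] -> largest is -17
Collecting the picks in order gives the descending list.
Final answer: [15, 12, 8, 2, -17]


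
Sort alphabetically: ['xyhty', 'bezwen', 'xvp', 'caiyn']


Compare strings character by character (the first differing letter decides):
  'bezwen' < 'caiyn' since 'b' < 'c' at position 1
  'caiyn' < 'xvp' since 'c' < 'x' at position 1
  'xvp' < 'xyhty' since 'v' < 'y' at position 2
Chaining these comparisons gives the alphabetical order.
Final answer: ['bezwen', 'caiyn', 'xvp', 'xyhty']


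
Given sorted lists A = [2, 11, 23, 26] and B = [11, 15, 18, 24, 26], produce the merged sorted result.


List A: [2, 11, 23, 26]
List B: [11, 15, 18, 24, 26]
Repeatedly compare the front elements and take the smaller:
  2 vs 11 -> take 2
  11 vs 11 -> take 11
  23 vs 11 -> take 11
  23 vs 15 -> take 15
  23 vs 18 -> take 18
  23 vs 24 -> take 23
  26 vs 24 -> take 24
  26 vs 26 -> take 26
  A is exhausted; append the rest of B: [26]
Final answer: [2, 11, 11, 15, 18, 23, 24, 26, 26]


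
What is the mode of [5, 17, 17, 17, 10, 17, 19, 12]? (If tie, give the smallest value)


Count the frequency of each value:
  5 appears 1 time(s)
  10 appears 1 time(s)
  12 appears 1 time(s)
  17 appears 4 time(s)
  19 appears 1 time(s)
Maximum frequency is 4.
Only 17 reaches that frequency, so it is the mode.
Final answer: 17


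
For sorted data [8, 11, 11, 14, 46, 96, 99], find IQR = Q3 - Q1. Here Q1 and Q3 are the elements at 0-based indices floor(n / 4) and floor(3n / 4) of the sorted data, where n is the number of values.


The data has n = 7 elements.
Q1 index = floor(7 / 4) = floor(1.75) = 1; Q3 index = floor(3 * 7 / 4) = floor(5.25) = 5
Q1 = element at index 1 = 11
Q3 = element at index 5 = 96
IQR = 96 - 11 = 85
Final answer: 85


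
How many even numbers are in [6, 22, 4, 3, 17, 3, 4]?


Check each element:
  6 is even
  22 is even
  4 is even
  3 is odd
  17 is odd
  3 is odd
  4 is even
Evens: [6, 22, 4, 4]
Count of evens = 4
Final answer: 4


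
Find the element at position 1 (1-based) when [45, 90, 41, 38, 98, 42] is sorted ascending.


Sort ascending: [38, 41, 42, 45, 90, 98]
The 1st element (1-indexed) is at index 0.
Value = 38
Final answer: 38


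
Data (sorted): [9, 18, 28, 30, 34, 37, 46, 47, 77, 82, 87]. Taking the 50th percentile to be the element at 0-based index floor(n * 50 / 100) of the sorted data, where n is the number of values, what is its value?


The dataset has n = 11 elements.
Index = floor(11 * 50 / 100) = floor(550 / 100) = floor(5.5) = 5
Counting from index 0 in the sorted data, the element at index 5 is 37.
Final answer: 37


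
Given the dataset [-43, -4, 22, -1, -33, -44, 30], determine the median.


First, sort the list: [-44, -43, -33, -4, -1, 22, 30]
The list has 7 elements (odd count).
The middle index is 3 (0-based), and the element there is -4.
Final answer: -4


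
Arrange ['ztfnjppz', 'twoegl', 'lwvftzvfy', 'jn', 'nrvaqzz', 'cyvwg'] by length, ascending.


Compute lengths:
  'ztfnjppz' has length 8
  'twoegl' has length 6
  'lwvftzvfy' has length 9
  'jn' has length 2
  'nrvaqzz' has length 7
  'cyvwg' has length 5
Lengths in increasing order: 2 < 5 < 6 < 7 < 8 < 9
Listing the words in that order gives the answer.
Final answer: ['jn', 'cyvwg', 'twoegl', 'nrvaqzz', 'ztfnjppz', 'lwvftzvfy']


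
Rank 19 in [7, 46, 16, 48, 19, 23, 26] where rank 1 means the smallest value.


Sort ascending: [7, 16, 19, 23, 26, 46, 48]
Find 19 in the sorted list.
19 is at position 3 (1-indexed).
Final answer: 3


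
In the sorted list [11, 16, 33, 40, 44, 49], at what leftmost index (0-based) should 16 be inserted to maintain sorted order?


List is sorted: [11, 16, 33, 40, 44, 49]
We need the leftmost position where 16 can be inserted, i.e. the first index whose element is >= 16 (or the end of the list if none is).
Binary search with low=0, high=6 (0-based indices):
  low=0, high=6, mid=3: a[3]=40 >= 16, so high = 3
  low=0, high=3, mid=1: a[1]=16 >= 16, so high = 1
  low=0, high=1, mid=0: a[0]=11 < 16, so low = 1
Now low = high = 1, so the insertion index is 1.
Final answer: 1


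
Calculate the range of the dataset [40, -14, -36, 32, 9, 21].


Maximum value: 40
Minimum value: -36
Range = 40 - (-36) = 76
Final answer: 76


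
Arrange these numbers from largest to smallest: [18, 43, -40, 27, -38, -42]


Original list: [18, 43, -40, 27, -38, -42]
Repeatedly take the largest remaining element:
  Remaining [18, 43, -40, 27, -38, -42] -> largest is 43
  Remaining [18, -40, 27, -38, -42] -> largest is 27
  Remaining [18, -40, -38, -42] -> largest is 18
  Remaining [-40, -38, -42] -> largest is -38
  Remaining [-40, -42] -> largest is -40
  Remaining [-42] -> largest is -42
Collecting the picks in order gives the descending list.
Final answer: [43, 27, 18, -38, -40, -42]


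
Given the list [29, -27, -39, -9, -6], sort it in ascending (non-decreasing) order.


Original list: [29, -27, -39, -9, -6]
Repeatedly take the smallest remaining element:
  Remaining [29, -27, -39, -9, -6] -> smallest is -39
  Remaining [29, -27, -9, -6] -> smallest is -27
  Remaining [29, -9, -6] -> smallest is -9
  Remaining [29, -6] -> smallest is -6
  Remaining [29] -> smallest is 29
Collecting the picks in order gives the sorted list.
Final answer: [-39, -27, -9, -6, 29]


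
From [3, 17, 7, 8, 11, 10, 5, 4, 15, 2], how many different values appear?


List all unique values:
Distinct values: [2, 3, 4, 5, 7, 8, 10, 11, 15, 17]
Count = 10
Final answer: 10


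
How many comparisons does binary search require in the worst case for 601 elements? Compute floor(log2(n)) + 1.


Binary search halves the search space each step.
Maximum comparisons = floor(log2(601)) + 1
log2(601) = 9.2312
floor(log2(601)) = 9, so 9 + 1 = 10
Final answer: 10


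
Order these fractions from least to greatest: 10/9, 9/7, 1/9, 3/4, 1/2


Convert to decimal for comparison:
  10/9 = 1.1111
  9/7 = 1.2857
  1/9 = 0.1111
  3/4 = 0.75
  1/2 = 0.5
Decimals in increasing order: 0.1111 < 0.5 < 0.75 < 1.1111 < 1.2857
Writing each back as its fraction gives the sorted order.
Final answer: 1/9, 1/2, 3/4, 10/9, 9/7


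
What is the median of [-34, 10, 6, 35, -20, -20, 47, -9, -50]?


First, sort the list: [-50, -34, -20, -20, -9, 6, 10, 35, 47]
The list has 9 elements (odd count).
The middle index is 4 (0-based), and the element there is -9.
Final answer: -9


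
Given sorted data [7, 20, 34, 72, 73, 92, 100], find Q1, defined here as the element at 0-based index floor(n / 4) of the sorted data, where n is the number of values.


The list has n = 7 elements.
Q1 index = floor(7 / 4) = floor(1.75) = 1
Counting from index 0 in the sorted data, the element at index 1 is 20.
Final answer: 20


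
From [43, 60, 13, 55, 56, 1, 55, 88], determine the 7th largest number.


Sort descending: [88, 60, 56, 55, 55, 43, 13, 1]
The 7th element (1-indexed) is at index 6.
Value = 13
Final answer: 13


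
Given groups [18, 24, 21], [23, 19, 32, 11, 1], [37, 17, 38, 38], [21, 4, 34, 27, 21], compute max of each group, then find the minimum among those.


Find max of each group:
  Group 1: [18, 24, 21] -> max = 24
  Group 2: [23, 19, 32, 11, 1] -> max = 32
  Group 3: [37, 17, 38, 38] -> max = 38
  Group 4: [21, 4, 34, 27, 21] -> max = 34
Maxes: [24, 32, 38, 34]
Minimum of maxes = 24
Final answer: 24


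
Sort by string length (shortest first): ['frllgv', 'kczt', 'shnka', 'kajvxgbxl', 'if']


Compute lengths:
  'frllgv' has length 6
  'kczt' has length 4
  'shnka' has length 5
  'kajvxgbxl' has length 9
  'if' has length 2
Lengths in increasing order: 2 < 4 < 5 < 6 < 9
Listing the words in that order gives the answer.
Final answer: ['if', 'kczt', 'shnka', 'frllgv', 'kajvxgbxl']


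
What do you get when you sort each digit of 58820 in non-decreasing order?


The number 58820 has digits: 5, 8, 8, 2, 0
Sorted: 0, 2, 5, 8, 8
Joining the sorted digits gives the result.
Final answer: 02588


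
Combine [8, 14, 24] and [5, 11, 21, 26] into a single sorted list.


List A: [8, 14, 24]
List B: [5, 11, 21, 26]
Repeatedly compare the front elements and take the smaller:
  8 vs 5 -> take 5
  8 vs 11 -> take 8
  14 vs 11 -> take 11
  14 vs 21 -> take 14
  24 vs 21 -> take 21
  24 vs 26 -> take 24
  A is exhausted; append the rest of B: [26]
Final answer: [5, 8, 11, 14, 21, 24, 26]


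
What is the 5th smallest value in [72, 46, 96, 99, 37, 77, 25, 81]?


Sort ascending: [25, 37, 46, 72, 77, 81, 96, 99]
The 5th element (1-indexed) is at index 4.
Value = 77
Final answer: 77


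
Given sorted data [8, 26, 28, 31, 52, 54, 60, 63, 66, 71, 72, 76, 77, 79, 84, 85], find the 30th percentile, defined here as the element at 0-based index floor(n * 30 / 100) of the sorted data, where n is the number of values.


The dataset has n = 16 elements.
Index = floor(16 * 30 / 100) = floor(480 / 100) = floor(4.8) = 4
Counting from index 0 in the sorted data, the element at index 4 is 52.
Final answer: 52


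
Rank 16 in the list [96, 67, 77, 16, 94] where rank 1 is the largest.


Sort descending: [96, 94, 77, 67, 16]
Find 16 in the sorted list.
16 is at position 5.
Final answer: 5


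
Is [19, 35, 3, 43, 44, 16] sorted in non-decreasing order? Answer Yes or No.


Check consecutive pairs:
  19 <= 35? True
  35 <= 3? False
  3 <= 43? True
  43 <= 44? True
  44 <= 16? False
2 consecutive pair(s) are out of order, so the list is not sorted.
Final answer: No


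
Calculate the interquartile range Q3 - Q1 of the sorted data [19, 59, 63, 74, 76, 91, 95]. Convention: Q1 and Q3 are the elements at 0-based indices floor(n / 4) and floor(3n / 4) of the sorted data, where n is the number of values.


The data has n = 7 elements.
Q1 index = floor(7 / 4) = floor(1.75) = 1; Q3 index = floor(3 * 7 / 4) = floor(5.25) = 5
Q1 = element at index 1 = 59
Q3 = element at index 5 = 91
IQR = 91 - 59 = 32
Final answer: 32


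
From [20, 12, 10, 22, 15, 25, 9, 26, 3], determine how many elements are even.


Check each element:
  20 is even
  12 is even
  10 is even
  22 is even
  15 is odd
  25 is odd
  9 is odd
  26 is even
  3 is odd
Evens: [20, 12, 10, 22, 26]
Count of evens = 5
Final answer: 5


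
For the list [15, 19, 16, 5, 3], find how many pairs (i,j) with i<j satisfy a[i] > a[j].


For each element, count the later elements that are smaller than it:
  15 (index 0): smaller elements after it = [5, 3] -> 2
  19 (index 1): smaller elements after it = [16, 5, 3] -> 3
  16 (index 2): smaller elements after it = [5, 3] -> 2
  5 (index 3): smaller elements after it = [3] -> 1
Total inversions = 2 + 3 + 2 + 1 = 8
Final answer: 8


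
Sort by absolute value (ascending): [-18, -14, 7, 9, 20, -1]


Compute absolute values:
  |-18| = 18
  |-14| = 14
  |7| = 7
  |9| = 9
  |20| = 20
  |-1| = 1
Absolute values in increasing order: 1 < 7 < 9 < 14 < 18 < 20
Listing the original numbers in that order gives the answer.
Final answer: [-1, 7, 9, -14, -18, 20]


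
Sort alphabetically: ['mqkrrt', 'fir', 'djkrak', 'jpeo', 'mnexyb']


Compare strings character by character (the first differing letter decides):
  'djkrak' < 'fir' since 'd' < 'f' at position 1
  'fir' < 'jpeo' since 'f' < 'j' at position 1
  'jpeo' < 'mnexyb' since 'j' < 'm' at position 1
  'mnexyb' < 'mqkrrt' since 'n' < 'q' at position 2
Chaining these comparisons gives the alphabetical order.
Final answer: ['djkrak', 'fir', 'jpeo', 'mnexyb', 'mqkrrt']


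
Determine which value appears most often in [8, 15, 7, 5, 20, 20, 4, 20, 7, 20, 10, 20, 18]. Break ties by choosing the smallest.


Count the frequency of each value:
  4 appears 1 time(s)
  5 appears 1 time(s)
  7 appears 2 time(s)
  8 appears 1 time(s)
  10 appears 1 time(s)
  15 appears 1 time(s)
  18 appears 1 time(s)
  20 appears 5 time(s)
Maximum frequency is 5.
Only 20 reaches that frequency, so it is the mode.
Final answer: 20


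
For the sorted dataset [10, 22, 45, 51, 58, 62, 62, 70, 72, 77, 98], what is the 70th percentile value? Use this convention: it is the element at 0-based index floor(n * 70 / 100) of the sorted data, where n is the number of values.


The dataset has n = 11 elements.
Index = floor(11 * 70 / 100) = floor(770 / 100) = floor(7.7) = 7
Counting from index 0 in the sorted data, the element at index 7 is 70.
Final answer: 70


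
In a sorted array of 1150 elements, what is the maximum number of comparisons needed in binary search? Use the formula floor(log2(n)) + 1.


Binary search halves the search space each step.
Maximum comparisons = floor(log2(1150)) + 1
log2(1150) = 10.1674
floor(log2(1150)) = 10, so 10 + 1 = 11
Final answer: 11


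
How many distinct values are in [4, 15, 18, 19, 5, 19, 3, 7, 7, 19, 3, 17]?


List all unique values:
Distinct values: [3, 4, 5, 7, 15, 17, 18, 19]
Count = 8
Final answer: 8


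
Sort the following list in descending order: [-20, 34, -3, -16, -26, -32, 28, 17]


Original list: [-20, 34, -3, -16, -26, -32, 28, 17]
Repeatedly take the largest remaining element:
  Remaining [-20, 34, -3, -16, -26, -32, 28, 17] -> largest is 34
  Remaining [-20, -3, -16, -26, -32, 28, 17] -> largest is 28
  Remaining [-20, -3, -16, -26, -32, 17] -> largest is 17
  Remaining [-20, -3, -16, -26, -32] -> largest is -3
  Remaining [-20, -16, -26, -32] -> largest is -16
  Remaining [-20, -26, -32] -> largest is -20
  Remaining [-26, -32] -> largest is -26
  Remaining [-32] -> largest is -32
Collecting the picks in order gives the descending list.
Final answer: [34, 28, 17, -3, -16, -20, -26, -32]


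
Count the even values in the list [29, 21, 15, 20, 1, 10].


Check each element:
  29 is odd
  21 is odd
  15 is odd
  20 is even
  1 is odd
  10 is even
Evens: [20, 10]
Count of evens = 2
Final answer: 2


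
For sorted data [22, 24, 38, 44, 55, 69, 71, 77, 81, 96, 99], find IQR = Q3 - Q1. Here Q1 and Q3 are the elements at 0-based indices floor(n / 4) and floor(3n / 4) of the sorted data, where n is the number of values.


The data has n = 11 elements.
Q1 index = floor(11 / 4) = floor(2.75) = 2; Q3 index = floor(3 * 11 / 4) = floor(8.25) = 8
Q1 = element at index 2 = 38
Q3 = element at index 8 = 81
IQR = 81 - 38 = 43
Final answer: 43


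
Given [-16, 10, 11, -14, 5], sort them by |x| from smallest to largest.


Compute absolute values:
  |-16| = 16
  |10| = 10
  |11| = 11
  |-14| = 14
  |5| = 5
Absolute values in increasing order: 5 < 10 < 11 < 14 < 16
Listing the original numbers in that order gives the answer.
Final answer: [5, 10, 11, -14, -16]


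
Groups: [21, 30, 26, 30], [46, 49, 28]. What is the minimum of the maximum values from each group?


Find max of each group:
  Group 1: [21, 30, 26, 30] -> max = 30
  Group 2: [46, 49, 28] -> max = 49
Maxes: [30, 49]
Minimum of maxes = 30
Final answer: 30


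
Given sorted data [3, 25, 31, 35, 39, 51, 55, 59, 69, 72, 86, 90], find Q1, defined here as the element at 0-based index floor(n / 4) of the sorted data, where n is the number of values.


The list has n = 12 elements.
Q1 index = floor(12 / 4) = floor(3) = 3
Counting from index 0 in the sorted data, the element at index 3 is 35.
Final answer: 35


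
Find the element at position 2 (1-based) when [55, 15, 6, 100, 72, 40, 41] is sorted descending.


Sort descending: [100, 72, 55, 41, 40, 15, 6]
The 2nd element (1-indexed) is at index 1.
Value = 72
Final answer: 72


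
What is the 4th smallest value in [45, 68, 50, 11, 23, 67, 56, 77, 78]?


Sort ascending: [11, 23, 45, 50, 56, 67, 68, 77, 78]
The 4th element (1-indexed) is at index 3.
Value = 50
Final answer: 50


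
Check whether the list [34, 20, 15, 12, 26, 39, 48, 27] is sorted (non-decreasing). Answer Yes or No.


Check consecutive pairs:
  34 <= 20? False
  20 <= 15? False
  15 <= 12? False
  12 <= 26? True
  26 <= 39? True
  39 <= 48? True
  48 <= 27? False
4 consecutive pair(s) are out of order, so the list is not sorted.
Final answer: No


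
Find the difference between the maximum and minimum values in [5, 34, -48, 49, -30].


Maximum value: 49
Minimum value: -48
Range = 49 - (-48) = 97
Final answer: 97


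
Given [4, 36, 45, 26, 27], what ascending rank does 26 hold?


Sort ascending: [4, 26, 27, 36, 45]
Find 26 in the sorted list.
26 is at position 2 (1-indexed).
Final answer: 2


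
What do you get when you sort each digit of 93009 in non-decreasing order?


The number 93009 has digits: 9, 3, 0, 0, 9
Sorted: 0, 0, 3, 9, 9
Joining the sorted digits gives the result.
Final answer: 00399


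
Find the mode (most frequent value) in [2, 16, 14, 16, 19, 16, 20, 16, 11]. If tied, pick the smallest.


Count the frequency of each value:
  2 appears 1 time(s)
  11 appears 1 time(s)
  14 appears 1 time(s)
  16 appears 4 time(s)
  19 appears 1 time(s)
  20 appears 1 time(s)
Maximum frequency is 4.
Only 16 reaches that frequency, so it is the mode.
Final answer: 16


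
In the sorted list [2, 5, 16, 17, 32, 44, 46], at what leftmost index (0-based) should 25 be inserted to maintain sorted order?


List is sorted: [2, 5, 16, 17, 32, 44, 46]
We need the leftmost position where 25 can be inserted, i.e. the first index whose element is >= 25 (or the end of the list if none is).
Binary search with low=0, high=7 (0-based indices):
  low=0, high=7, mid=3: a[3]=17 < 25, so low = 4
  low=4, high=7, mid=5: a[5]=44 >= 25, so high = 5
  low=4, high=5, mid=4: a[4]=32 >= 25, so high = 4
Now low = high = 4, so the insertion index is 4.
Final answer: 4


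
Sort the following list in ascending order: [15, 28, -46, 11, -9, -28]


Original list: [15, 28, -46, 11, -9, -28]
Repeatedly take the smallest remaining element:
  Remaining [15, 28, -46, 11, -9, -28] -> smallest is -46
  Remaining [15, 28, 11, -9, -28] -> smallest is -28
  Remaining [15, 28, 11, -9] -> smallest is -9
  Remaining [15, 28, 11] -> smallest is 11
  Remaining [15, 28] -> smallest is 15
  Remaining [28] -> smallest is 28
Collecting the picks in order gives the sorted list.
Final answer: [-46, -28, -9, 11, 15, 28]


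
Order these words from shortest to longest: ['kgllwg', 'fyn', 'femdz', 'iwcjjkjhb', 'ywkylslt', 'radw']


Compute lengths:
  'kgllwg' has length 6
  'fyn' has length 3
  'femdz' has length 5
  'iwcjjkjhb' has length 9
  'ywkylslt' has length 8
  'radw' has length 4
Lengths in increasing order: 3 < 4 < 5 < 6 < 8 < 9
Listing the words in that order gives the answer.
Final answer: ['fyn', 'radw', 'femdz', 'kgllwg', 'ywkylslt', 'iwcjjkjhb']


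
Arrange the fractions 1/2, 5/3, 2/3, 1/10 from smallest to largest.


Convert to decimal for comparison:
  1/2 = 0.5
  5/3 = 1.6667
  2/3 = 0.6667
  1/10 = 0.1
Decimals in increasing order: 0.1 < 0.5 < 0.6667 < 1.6667
Writing each back as its fraction gives the sorted order.
Final answer: 1/10, 1/2, 2/3, 5/3


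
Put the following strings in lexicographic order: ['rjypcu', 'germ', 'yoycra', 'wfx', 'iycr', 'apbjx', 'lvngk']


Compare strings character by character (the first differing letter decides):
  'apbjx' < 'germ' since 'a' < 'g' at position 1
  'germ' < 'iycr' since 'g' < 'i' at position 1
  'iycr' < 'lvngk' since 'i' < 'l' at position 1
  'lvngk' < 'rjypcu' since 'l' < 'r' at position 1
  'rjypcu' < 'wfx' since 'r' < 'w' at position 1
  'wfx' < 'yoycra' since 'w' < 'y' at position 1
Chaining these comparisons gives the alphabetical order.
Final answer: ['apbjx', 'germ', 'iycr', 'lvngk', 'rjypcu', 'wfx', 'yoycra']


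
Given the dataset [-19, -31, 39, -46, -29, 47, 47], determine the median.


First, sort the list: [-46, -31, -29, -19, 39, 47, 47]
The list has 7 elements (odd count).
The middle index is 3 (0-based), and the element there is -19.
Final answer: -19


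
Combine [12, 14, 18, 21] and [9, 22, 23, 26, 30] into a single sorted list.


List A: [12, 14, 18, 21]
List B: [9, 22, 23, 26, 30]
Repeatedly compare the front elements and take the smaller:
  12 vs 9 -> take 9
  12 vs 22 -> take 12
  14 vs 22 -> take 14
  18 vs 22 -> take 18
  21 vs 22 -> take 21
  A is exhausted; append the rest of B: [22, 23, 26, 30]
Final answer: [9, 12, 14, 18, 21, 22, 23, 26, 30]


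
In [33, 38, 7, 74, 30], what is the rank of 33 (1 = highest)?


Sort descending: [74, 38, 33, 30, 7]
Find 33 in the sorted list.
33 is at position 3.
Final answer: 3


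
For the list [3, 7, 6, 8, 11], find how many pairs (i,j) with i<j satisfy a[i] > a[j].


For each element, count the later elements that are smaller than it:
  3 (index 0): smaller elements after it = [] -> 0
  7 (index 1): smaller elements after it = [6] -> 1
  6 (index 2): smaller elements after it = [] -> 0
  8 (index 3): smaller elements after it = [] -> 0
Total inversions = 0 + 1 + 0 + 0 = 1
Final answer: 1


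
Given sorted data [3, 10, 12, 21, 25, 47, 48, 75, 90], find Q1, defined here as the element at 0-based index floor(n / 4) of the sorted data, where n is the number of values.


The list has n = 9 elements.
Q1 index = floor(9 / 4) = floor(2.25) = 2
Counting from index 0 in the sorted data, the element at index 2 is 12.
Final answer: 12


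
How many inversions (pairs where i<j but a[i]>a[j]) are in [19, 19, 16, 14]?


For each element, count the later elements that are smaller than it:
  19 (index 0): smaller elements after it = [16, 14] -> 2
  19 (index 1): smaller elements after it = [16, 14] -> 2
  16 (index 2): smaller elements after it = [14] -> 1
Total inversions = 2 + 2 + 1 = 5
Final answer: 5


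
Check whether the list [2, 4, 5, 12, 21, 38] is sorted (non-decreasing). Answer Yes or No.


Check consecutive pairs:
  2 <= 4? True
  4 <= 5? True
  5 <= 12? True
  12 <= 21? True
  21 <= 38? True
Every consecutive pair is in order, so the list is non-decreasing.
Final answer: Yes


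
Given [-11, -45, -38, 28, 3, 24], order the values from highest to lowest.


Original list: [-11, -45, -38, 28, 3, 24]
Repeatedly take the largest remaining element:
  Remaining [-11, -45, -38, 28, 3, 24] -> largest is 28
  Remaining [-11, -45, -38, 3, 24] -> largest is 24
  Remaining [-11, -45, -38, 3] -> largest is 3
  Remaining [-11, -45, -38] -> largest is -11
  Remaining [-45, -38] -> largest is -38
  Remaining [-45] -> largest is -45
Collecting the picks in order gives the descending list.
Final answer: [28, 24, 3, -11, -38, -45]


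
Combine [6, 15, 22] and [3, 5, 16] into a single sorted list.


List A: [6, 15, 22]
List B: [3, 5, 16]
Repeatedly compare the front elements and take the smaller:
  6 vs 3 -> take 3
  6 vs 5 -> take 5
  6 vs 16 -> take 6
  15 vs 16 -> take 15
  22 vs 16 -> take 16
  B is exhausted; append the rest of A: [22]
Final answer: [3, 5, 6, 15, 16, 22]


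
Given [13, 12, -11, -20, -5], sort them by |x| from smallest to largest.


Compute absolute values:
  |13| = 13
  |12| = 12
  |-11| = 11
  |-20| = 20
  |-5| = 5
Absolute values in increasing order: 5 < 11 < 12 < 13 < 20
Listing the original numbers in that order gives the answer.
Final answer: [-5, -11, 12, 13, -20]


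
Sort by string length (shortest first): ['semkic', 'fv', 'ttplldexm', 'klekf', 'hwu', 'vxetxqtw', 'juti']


Compute lengths:
  'semkic' has length 6
  'fv' has length 2
  'ttplldexm' has length 9
  'klekf' has length 5
  'hwu' has length 3
  'vxetxqtw' has length 8
  'juti' has length 4
Lengths in increasing order: 2 < 3 < 4 < 5 < 6 < 8 < 9
Listing the words in that order gives the answer.
Final answer: ['fv', 'hwu', 'juti', 'klekf', 'semkic', 'vxetxqtw', 'ttplldexm']


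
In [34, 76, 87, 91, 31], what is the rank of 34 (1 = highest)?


Sort descending: [91, 87, 76, 34, 31]
Find 34 in the sorted list.
34 is at position 4.
Final answer: 4


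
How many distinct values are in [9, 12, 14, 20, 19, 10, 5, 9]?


List all unique values:
Distinct values: [5, 9, 10, 12, 14, 19, 20]
Count = 7
Final answer: 7


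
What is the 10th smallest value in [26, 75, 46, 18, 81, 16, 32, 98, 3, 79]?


Sort ascending: [3, 16, 18, 26, 32, 46, 75, 79, 81, 98]
The 10th element (1-indexed) is at index 9.
Value = 98
Final answer: 98


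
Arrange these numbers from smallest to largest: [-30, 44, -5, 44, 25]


Original list: [-30, 44, -5, 44, 25]
Repeatedly take the smallest remaining element:
  Remaining [-30, 44, -5, 44, 25] -> smallest is -30
  Remaining [44, -5, 44, 25] -> smallest is -5
  Remaining [44, 44, 25] -> smallest is 25
  Remaining [44, 44] -> smallest is 44
  Remaining [44] -> smallest is 44
Collecting the picks in order gives the sorted list.
Final answer: [-30, -5, 25, 44, 44]


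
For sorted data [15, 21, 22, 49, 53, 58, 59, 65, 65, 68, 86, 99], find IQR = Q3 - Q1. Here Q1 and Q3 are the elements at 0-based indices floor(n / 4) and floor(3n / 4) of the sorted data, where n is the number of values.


The data has n = 12 elements.
Q1 index = floor(12 / 4) = floor(3) = 3; Q3 index = floor(3 * 12 / 4) = floor(9) = 9
Q1 = element at index 3 = 49
Q3 = element at index 9 = 68
IQR = 68 - 49 = 19
Final answer: 19


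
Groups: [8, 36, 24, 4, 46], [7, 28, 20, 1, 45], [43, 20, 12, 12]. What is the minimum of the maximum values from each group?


Find max of each group:
  Group 1: [8, 36, 24, 4, 46] -> max = 46
  Group 2: [7, 28, 20, 1, 45] -> max = 45
  Group 3: [43, 20, 12, 12] -> max = 43
Maxes: [46, 45, 43]
Minimum of maxes = 43
Final answer: 43


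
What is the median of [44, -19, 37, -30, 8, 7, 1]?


First, sort the list: [-30, -19, 1, 7, 8, 37, 44]
The list has 7 elements (odd count).
The middle index is 3 (0-based), and the element there is 7.
Final answer: 7


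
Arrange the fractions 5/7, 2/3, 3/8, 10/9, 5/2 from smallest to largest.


Convert to decimal for comparison:
  5/7 = 0.7143
  2/3 = 0.6667
  3/8 = 0.375
  10/9 = 1.1111
  5/2 = 2.5
Decimals in increasing order: 0.375 < 0.6667 < 0.7143 < 1.1111 < 2.5
Writing each back as its fraction gives the sorted order.
Final answer: 3/8, 2/3, 5/7, 10/9, 5/2


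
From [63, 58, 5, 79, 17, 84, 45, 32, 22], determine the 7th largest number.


Sort descending: [84, 79, 63, 58, 45, 32, 22, 17, 5]
The 7th element (1-indexed) is at index 6.
Value = 22
Final answer: 22


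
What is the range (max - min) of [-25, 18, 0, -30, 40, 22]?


Maximum value: 40
Minimum value: -30
Range = 40 - (-30) = 70
Final answer: 70


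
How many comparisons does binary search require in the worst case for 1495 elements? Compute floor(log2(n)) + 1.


Binary search halves the search space each step.
Maximum comparisons = floor(log2(1495)) + 1
log2(1495) = 10.5459
floor(log2(1495)) = 10, so 10 + 1 = 11
Final answer: 11


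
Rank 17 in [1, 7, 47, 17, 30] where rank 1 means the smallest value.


Sort ascending: [1, 7, 17, 30, 47]
Find 17 in the sorted list.
17 is at position 3 (1-indexed).
Final answer: 3


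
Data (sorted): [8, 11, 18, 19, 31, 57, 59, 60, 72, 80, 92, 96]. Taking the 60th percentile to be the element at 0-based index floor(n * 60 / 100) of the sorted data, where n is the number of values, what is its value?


The dataset has n = 12 elements.
Index = floor(12 * 60 / 100) = floor(720 / 100) = floor(7.2) = 7
Counting from index 0 in the sorted data, the element at index 7 is 60.
Final answer: 60


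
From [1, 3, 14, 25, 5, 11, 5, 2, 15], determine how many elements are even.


Check each element:
  1 is odd
  3 is odd
  14 is even
  25 is odd
  5 is odd
  11 is odd
  5 is odd
  2 is even
  15 is odd
Evens: [14, 2]
Count of evens = 2
Final answer: 2


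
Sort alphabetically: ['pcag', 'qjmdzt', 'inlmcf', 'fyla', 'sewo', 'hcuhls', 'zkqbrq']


Compare strings character by character (the first differing letter decides):
  'fyla' < 'hcuhls' since 'f' < 'h' at position 1
  'hcuhls' < 'inlmcf' since 'h' < 'i' at position 1
  'inlmcf' < 'pcag' since 'i' < 'p' at position 1
  'pcag' < 'qjmdzt' since 'p' < 'q' at position 1
  'qjmdzt' < 'sewo' since 'q' < 's' at position 1
  'sewo' < 'zkqbrq' since 's' < 'z' at position 1
Chaining these comparisons gives the alphabetical order.
Final answer: ['fyla', 'hcuhls', 'inlmcf', 'pcag', 'qjmdzt', 'sewo', 'zkqbrq']


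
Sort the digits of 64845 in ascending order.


The number 64845 has digits: 6, 4, 8, 4, 5
Sorted: 4, 4, 5, 6, 8
Joining the sorted digits gives the result.
Final answer: 44568


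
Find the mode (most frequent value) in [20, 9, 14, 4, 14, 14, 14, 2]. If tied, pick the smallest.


Count the frequency of each value:
  2 appears 1 time(s)
  4 appears 1 time(s)
  9 appears 1 time(s)
  14 appears 4 time(s)
  20 appears 1 time(s)
Maximum frequency is 4.
Only 14 reaches that frequency, so it is the mode.
Final answer: 14


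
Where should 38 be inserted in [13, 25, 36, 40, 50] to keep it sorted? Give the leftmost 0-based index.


List is sorted: [13, 25, 36, 40, 50]
We need the leftmost position where 38 can be inserted, i.e. the first index whose element is >= 38 (or the end of the list if none is).
Binary search with low=0, high=5 (0-based indices):
  low=0, high=5, mid=2: a[2]=36 < 38, so low = 3
  low=3, high=5, mid=4: a[4]=50 >= 38, so high = 4
  low=3, high=4, mid=3: a[3]=40 >= 38, so high = 3
Now low = high = 3, so the insertion index is 3.
Final answer: 3


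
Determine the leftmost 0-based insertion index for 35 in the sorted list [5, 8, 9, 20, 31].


List is sorted: [5, 8, 9, 20, 31]
We need the leftmost position where 35 can be inserted, i.e. the first index whose element is >= 35 (or the end of the list if none is).
Binary search with low=0, high=5 (0-based indices):
  low=0, high=5, mid=2: a[2]=9 < 35, so low = 3
  low=3, high=5, mid=4: a[4]=31 < 35, so low = 5
Now low = high = 5, so the insertion index is 5.
Final answer: 5


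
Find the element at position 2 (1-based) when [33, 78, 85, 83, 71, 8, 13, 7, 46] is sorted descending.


Sort descending: [85, 83, 78, 71, 46, 33, 13, 8, 7]
The 2nd element (1-indexed) is at index 1.
Value = 83
Final answer: 83


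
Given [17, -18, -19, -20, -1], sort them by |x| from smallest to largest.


Compute absolute values:
  |17| = 17
  |-18| = 18
  |-19| = 19
  |-20| = 20
  |-1| = 1
Absolute values in increasing order: 1 < 17 < 18 < 19 < 20
Listing the original numbers in that order gives the answer.
Final answer: [-1, 17, -18, -19, -20]


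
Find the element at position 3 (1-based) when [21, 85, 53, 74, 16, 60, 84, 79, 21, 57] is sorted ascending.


Sort ascending: [16, 21, 21, 53, 57, 60, 74, 79, 84, 85]
The 3rd element (1-indexed) is at index 2.
Value = 21
Final answer: 21


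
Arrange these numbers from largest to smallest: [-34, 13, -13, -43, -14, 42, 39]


Original list: [-34, 13, -13, -43, -14, 42, 39]
Repeatedly take the largest remaining element:
  Remaining [-34, 13, -13, -43, -14, 42, 39] -> largest is 42
  Remaining [-34, 13, -13, -43, -14, 39] -> largest is 39
  Remaining [-34, 13, -13, -43, -14] -> largest is 13
  Remaining [-34, -13, -43, -14] -> largest is -13
  Remaining [-34, -43, -14] -> largest is -14
  Remaining [-34, -43] -> largest is -34
  Remaining [-43] -> largest is -43
Collecting the picks in order gives the descending list.
Final answer: [42, 39, 13, -13, -14, -34, -43]


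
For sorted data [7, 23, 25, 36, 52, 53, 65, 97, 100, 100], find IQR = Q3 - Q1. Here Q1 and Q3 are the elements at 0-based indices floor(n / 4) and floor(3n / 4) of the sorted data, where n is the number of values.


The data has n = 10 elements.
Q1 index = floor(10 / 4) = floor(2.5) = 2; Q3 index = floor(3 * 10 / 4) = floor(7.5) = 7
Q1 = element at index 2 = 25
Q3 = element at index 7 = 97
IQR = 97 - 25 = 72
Final answer: 72


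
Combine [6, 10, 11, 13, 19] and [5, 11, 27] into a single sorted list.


List A: [6, 10, 11, 13, 19]
List B: [5, 11, 27]
Repeatedly compare the front elements and take the smaller:
  6 vs 5 -> take 5
  6 vs 11 -> take 6
  10 vs 11 -> take 10
  11 vs 11 -> take 11
  13 vs 11 -> take 11
  13 vs 27 -> take 13
  19 vs 27 -> take 19
  A is exhausted; append the rest of B: [27]
Final answer: [5, 6, 10, 11, 11, 13, 19, 27]


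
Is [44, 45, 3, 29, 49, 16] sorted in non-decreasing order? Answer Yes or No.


Check consecutive pairs:
  44 <= 45? True
  45 <= 3? False
  3 <= 29? True
  29 <= 49? True
  49 <= 16? False
2 consecutive pair(s) are out of order, so the list is not sorted.
Final answer: No


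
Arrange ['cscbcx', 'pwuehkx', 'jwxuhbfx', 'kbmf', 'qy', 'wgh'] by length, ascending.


Compute lengths:
  'cscbcx' has length 6
  'pwuehkx' has length 7
  'jwxuhbfx' has length 8
  'kbmf' has length 4
  'qy' has length 2
  'wgh' has length 3
Lengths in increasing order: 2 < 3 < 4 < 6 < 7 < 8
Listing the words in that order gives the answer.
Final answer: ['qy', 'wgh', 'kbmf', 'cscbcx', 'pwuehkx', 'jwxuhbfx']


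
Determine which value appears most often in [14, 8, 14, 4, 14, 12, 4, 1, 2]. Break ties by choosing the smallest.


Count the frequency of each value:
  1 appears 1 time(s)
  2 appears 1 time(s)
  4 appears 2 time(s)
  8 appears 1 time(s)
  12 appears 1 time(s)
  14 appears 3 time(s)
Maximum frequency is 3.
Only 14 reaches that frequency, so it is the mode.
Final answer: 14


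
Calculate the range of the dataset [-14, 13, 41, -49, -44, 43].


Maximum value: 43
Minimum value: -49
Range = 43 - (-49) = 92
Final answer: 92


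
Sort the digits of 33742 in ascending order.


The number 33742 has digits: 3, 3, 7, 4, 2
Sorted: 2, 3, 3, 4, 7
Joining the sorted digits gives the result.
Final answer: 23347


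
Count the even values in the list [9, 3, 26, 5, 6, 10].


Check each element:
  9 is odd
  3 is odd
  26 is even
  5 is odd
  6 is even
  10 is even
Evens: [26, 6, 10]
Count of evens = 3
Final answer: 3


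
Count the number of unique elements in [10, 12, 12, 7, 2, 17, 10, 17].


List all unique values:
Distinct values: [2, 7, 10, 12, 17]
Count = 5
Final answer: 5


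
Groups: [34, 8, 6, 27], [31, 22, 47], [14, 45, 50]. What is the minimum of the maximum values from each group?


Find max of each group:
  Group 1: [34, 8, 6, 27] -> max = 34
  Group 2: [31, 22, 47] -> max = 47
  Group 3: [14, 45, 50] -> max = 50
Maxes: [34, 47, 50]
Minimum of maxes = 34
Final answer: 34


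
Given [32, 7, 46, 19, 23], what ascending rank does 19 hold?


Sort ascending: [7, 19, 23, 32, 46]
Find 19 in the sorted list.
19 is at position 2 (1-indexed).
Final answer: 2


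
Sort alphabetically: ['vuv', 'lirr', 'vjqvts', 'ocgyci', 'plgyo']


Compare strings character by character (the first differing letter decides):
  'lirr' < 'ocgyci' since 'l' < 'o' at position 1
  'ocgyci' < 'plgyo' since 'o' < 'p' at position 1
  'plgyo' < 'vjqvts' since 'p' < 'v' at position 1
  'vjqvts' < 'vuv' since 'j' < 'u' at position 2
Chaining these comparisons gives the alphabetical order.
Final answer: ['lirr', 'ocgyci', 'plgyo', 'vjqvts', 'vuv']


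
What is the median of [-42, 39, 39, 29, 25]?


First, sort the list: [-42, 25, 29, 39, 39]
The list has 5 elements (odd count).
The middle index is 2 (0-based), and the element there is 29.
Final answer: 29


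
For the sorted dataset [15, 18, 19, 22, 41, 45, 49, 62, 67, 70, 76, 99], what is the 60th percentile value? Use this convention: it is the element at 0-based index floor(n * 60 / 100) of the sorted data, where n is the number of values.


The dataset has n = 12 elements.
Index = floor(12 * 60 / 100) = floor(720 / 100) = floor(7.2) = 7
Counting from index 0 in the sorted data, the element at index 7 is 62.
Final answer: 62


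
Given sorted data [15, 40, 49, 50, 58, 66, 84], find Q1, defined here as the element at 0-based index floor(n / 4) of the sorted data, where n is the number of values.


The list has n = 7 elements.
Q1 index = floor(7 / 4) = floor(1.75) = 1
Counting from index 0 in the sorted data, the element at index 1 is 40.
Final answer: 40


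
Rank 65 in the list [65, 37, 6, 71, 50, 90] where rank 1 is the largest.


Sort descending: [90, 71, 65, 50, 37, 6]
Find 65 in the sorted list.
65 is at position 3.
Final answer: 3


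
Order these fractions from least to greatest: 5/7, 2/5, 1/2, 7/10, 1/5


Convert to decimal for comparison:
  5/7 = 0.7143
  2/5 = 0.4
  1/2 = 0.5
  7/10 = 0.7
  1/5 = 0.2
Decimals in increasing order: 0.2 < 0.4 < 0.5 < 0.7 < 0.7143
Writing each back as its fraction gives the sorted order.
Final answer: 1/5, 2/5, 1/2, 7/10, 5/7


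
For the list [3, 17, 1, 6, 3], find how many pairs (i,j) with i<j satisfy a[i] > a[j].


For each element, count the later elements that are smaller than it:
  3 (index 0): smaller elements after it = [1] -> 1
  17 (index 1): smaller elements after it = [1, 6, 3] -> 3
  1 (index 2): smaller elements after it = [] -> 0
  6 (index 3): smaller elements after it = [3] -> 1
Total inversions = 1 + 3 + 0 + 1 = 5
Final answer: 5


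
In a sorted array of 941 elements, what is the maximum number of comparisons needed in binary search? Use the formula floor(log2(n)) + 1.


Binary search halves the search space each step.
Maximum comparisons = floor(log2(941)) + 1
log2(941) = 9.8781
floor(log2(941)) = 9, so 9 + 1 = 10
Final answer: 10


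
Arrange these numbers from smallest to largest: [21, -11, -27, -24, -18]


Original list: [21, -11, -27, -24, -18]
Repeatedly take the smallest remaining element:
  Remaining [21, -11, -27, -24, -18] -> smallest is -27
  Remaining [21, -11, -24, -18] -> smallest is -24
  Remaining [21, -11, -18] -> smallest is -18
  Remaining [21, -11] -> smallest is -11
  Remaining [21] -> smallest is 21
Collecting the picks in order gives the sorted list.
Final answer: [-27, -24, -18, -11, 21]


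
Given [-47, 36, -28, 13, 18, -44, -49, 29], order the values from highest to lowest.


Original list: [-47, 36, -28, 13, 18, -44, -49, 29]
Repeatedly take the largest remaining element:
  Remaining [-47, 36, -28, 13, 18, -44, -49, 29] -> largest is 36
  Remaining [-47, -28, 13, 18, -44, -49, 29] -> largest is 29
  Remaining [-47, -28, 13, 18, -44, -49] -> largest is 18
  Remaining [-47, -28, 13, -44, -49] -> largest is 13
  Remaining [-47, -28, -44, -49] -> largest is -28
  Remaining [-47, -44, -49] -> largest is -44
  Remaining [-47, -49] -> largest is -47
  Remaining [-49] -> largest is -49
Collecting the picks in order gives the descending list.
Final answer: [36, 29, 18, 13, -28, -44, -47, -49]
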